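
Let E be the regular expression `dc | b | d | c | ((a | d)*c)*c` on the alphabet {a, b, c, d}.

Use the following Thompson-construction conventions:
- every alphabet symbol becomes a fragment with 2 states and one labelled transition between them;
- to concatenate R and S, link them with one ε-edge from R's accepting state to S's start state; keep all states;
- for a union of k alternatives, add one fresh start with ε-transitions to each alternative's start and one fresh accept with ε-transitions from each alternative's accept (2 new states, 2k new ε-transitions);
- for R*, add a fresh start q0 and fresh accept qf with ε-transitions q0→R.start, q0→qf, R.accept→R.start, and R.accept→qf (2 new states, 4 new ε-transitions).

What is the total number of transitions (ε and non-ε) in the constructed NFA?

Per subexpression:
Each of the 9 symbol leaves contributes 1 transition (1 symbol, 0 ε).
  dc — 3 transitions (2 symbol, 1 ε)
  a | d — 6 transitions (2 symbol, 4 ε)
  (a | d)* — 10 transitions (2 symbol, 8 ε)
  (a | d)*c — 12 transitions (3 symbol, 9 ε)
  ((a | d)*c)* — 16 transitions (3 symbol, 13 ε)
  ((a | d)*c)*c — 18 transitions (4 symbol, 14 ε)
  dc | b | d | c | ((a | d)*c)*c — 34 transitions (9 symbol, 25 ε)

34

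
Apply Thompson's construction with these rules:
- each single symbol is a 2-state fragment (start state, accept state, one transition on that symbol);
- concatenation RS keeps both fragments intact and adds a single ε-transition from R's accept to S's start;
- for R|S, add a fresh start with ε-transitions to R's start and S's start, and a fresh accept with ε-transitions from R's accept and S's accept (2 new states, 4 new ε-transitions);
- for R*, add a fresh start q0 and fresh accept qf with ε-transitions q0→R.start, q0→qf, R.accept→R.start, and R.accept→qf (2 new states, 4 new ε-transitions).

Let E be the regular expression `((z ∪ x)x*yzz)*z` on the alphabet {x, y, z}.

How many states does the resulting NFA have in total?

20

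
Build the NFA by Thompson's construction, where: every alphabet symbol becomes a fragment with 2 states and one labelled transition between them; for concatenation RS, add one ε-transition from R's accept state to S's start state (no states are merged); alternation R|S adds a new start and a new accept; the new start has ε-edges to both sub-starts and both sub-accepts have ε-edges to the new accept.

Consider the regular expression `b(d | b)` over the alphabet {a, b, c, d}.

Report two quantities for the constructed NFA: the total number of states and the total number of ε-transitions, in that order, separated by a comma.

Building bottom-up:
Each of the 3 symbol leaves contributes 2 states and 0 ε-transitions.
  d | b — 6 states, 4 ε-transitions
  b(d | b) — 8 states, 5 ε-transitions

8, 5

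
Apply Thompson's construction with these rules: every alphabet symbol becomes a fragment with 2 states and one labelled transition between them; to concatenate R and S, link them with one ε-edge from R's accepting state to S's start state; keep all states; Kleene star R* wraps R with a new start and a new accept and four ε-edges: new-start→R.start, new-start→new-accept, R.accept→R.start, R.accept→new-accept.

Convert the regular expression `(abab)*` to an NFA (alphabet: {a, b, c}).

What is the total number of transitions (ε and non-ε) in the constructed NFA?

11

Per subexpression:
Each of the 4 symbol leaves contributes 1 transition (1 symbol, 0 ε).
  abab = 7 transitions (4 symbol, 3 ε)
  (abab)* = 11 transitions (4 symbol, 7 ε)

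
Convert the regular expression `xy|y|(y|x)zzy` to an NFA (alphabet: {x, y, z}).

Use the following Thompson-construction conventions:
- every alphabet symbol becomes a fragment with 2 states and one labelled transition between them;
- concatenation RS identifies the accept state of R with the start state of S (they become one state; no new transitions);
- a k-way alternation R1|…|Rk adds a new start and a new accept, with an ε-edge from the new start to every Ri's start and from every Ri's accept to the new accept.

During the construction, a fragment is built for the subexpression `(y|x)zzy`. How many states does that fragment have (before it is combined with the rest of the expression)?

Fragment for `(y|x)zzy`:
Each of the 5 symbol leaves contributes a 2-state fragment.
  y|x — 6 states
  (y|x)zzy — 9 states

9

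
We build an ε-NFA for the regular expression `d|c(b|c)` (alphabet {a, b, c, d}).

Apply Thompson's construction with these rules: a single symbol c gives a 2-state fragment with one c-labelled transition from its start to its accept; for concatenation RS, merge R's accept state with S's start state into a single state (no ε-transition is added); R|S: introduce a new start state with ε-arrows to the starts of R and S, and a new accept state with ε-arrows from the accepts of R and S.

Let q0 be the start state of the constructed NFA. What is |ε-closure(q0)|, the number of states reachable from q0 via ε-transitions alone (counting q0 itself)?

3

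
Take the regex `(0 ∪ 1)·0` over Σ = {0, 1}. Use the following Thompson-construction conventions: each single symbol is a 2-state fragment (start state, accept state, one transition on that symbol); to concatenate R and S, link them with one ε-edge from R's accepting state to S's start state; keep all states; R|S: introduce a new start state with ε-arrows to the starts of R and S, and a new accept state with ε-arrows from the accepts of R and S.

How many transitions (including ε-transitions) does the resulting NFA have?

8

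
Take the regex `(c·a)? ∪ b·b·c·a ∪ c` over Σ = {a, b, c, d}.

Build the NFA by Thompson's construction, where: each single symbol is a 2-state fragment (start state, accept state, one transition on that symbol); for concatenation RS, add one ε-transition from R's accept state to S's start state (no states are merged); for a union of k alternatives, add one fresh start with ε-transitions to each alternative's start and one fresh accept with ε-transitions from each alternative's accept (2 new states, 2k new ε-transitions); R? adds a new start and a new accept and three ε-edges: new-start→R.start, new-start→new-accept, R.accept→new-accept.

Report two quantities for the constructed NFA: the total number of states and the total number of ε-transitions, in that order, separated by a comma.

18, 13

Per subexpression:
Each of the 7 symbol leaves contributes 2 states and 0 ε-transitions.
  c·a → 4 states, 1 ε-transition
  (c·a)? → 6 states, 4 ε-transitions
  b·b·c·a → 8 states, 3 ε-transitions
  (c·a)? ∪ b·b·c·a ∪ c → 18 states, 13 ε-transitions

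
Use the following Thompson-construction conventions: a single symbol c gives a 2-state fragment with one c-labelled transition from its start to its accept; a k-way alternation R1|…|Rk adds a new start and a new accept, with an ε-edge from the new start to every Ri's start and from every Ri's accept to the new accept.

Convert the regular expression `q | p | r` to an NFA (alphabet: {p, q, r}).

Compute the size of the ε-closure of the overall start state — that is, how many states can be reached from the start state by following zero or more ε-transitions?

4

Compute the ε-closure size of each fragment's start state recursively; a symbol fragment's start has no outgoing ε-edge, so its closure is just itself (size 1).
  q | p | r — |closure| = 1 + 1 + 1 + 1 = 4 (the new accept is not ε-reachable since no branch accepts ε)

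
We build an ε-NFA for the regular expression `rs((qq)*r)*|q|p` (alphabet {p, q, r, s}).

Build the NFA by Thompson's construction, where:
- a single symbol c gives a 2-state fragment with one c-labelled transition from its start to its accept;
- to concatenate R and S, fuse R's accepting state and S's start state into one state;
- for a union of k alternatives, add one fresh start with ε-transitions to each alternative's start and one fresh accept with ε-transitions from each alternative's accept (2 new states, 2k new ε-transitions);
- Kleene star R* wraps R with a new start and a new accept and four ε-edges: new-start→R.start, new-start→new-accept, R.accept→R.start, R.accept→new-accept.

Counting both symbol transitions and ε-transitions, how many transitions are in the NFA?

21

Per subexpression:
Each of the 7 symbol leaves contributes 1 transition (1 symbol, 0 ε).
  qq = 2 transitions (2 symbol, 0 ε)
  (qq)* = 6 transitions (2 symbol, 4 ε)
  (qq)*r = 7 transitions (3 symbol, 4 ε)
  ((qq)*r)* = 11 transitions (3 symbol, 8 ε)
  rs((qq)*r)* = 13 transitions (5 symbol, 8 ε)
  rs((qq)*r)*|q|p = 21 transitions (7 symbol, 14 ε)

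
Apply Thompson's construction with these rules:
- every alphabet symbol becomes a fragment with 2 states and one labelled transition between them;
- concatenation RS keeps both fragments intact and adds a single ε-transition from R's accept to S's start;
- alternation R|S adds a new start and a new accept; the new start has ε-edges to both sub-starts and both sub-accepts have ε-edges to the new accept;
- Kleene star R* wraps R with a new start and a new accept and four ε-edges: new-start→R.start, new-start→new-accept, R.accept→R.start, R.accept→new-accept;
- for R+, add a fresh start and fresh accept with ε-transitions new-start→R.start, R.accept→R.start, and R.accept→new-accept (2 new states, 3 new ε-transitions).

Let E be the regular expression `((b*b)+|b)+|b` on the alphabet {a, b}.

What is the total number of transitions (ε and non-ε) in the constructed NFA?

23

By structural recursion:
Each of the 4 symbol leaves contributes 1 transition (1 symbol, 0 ε).
  b* — 5 transitions (1 symbol, 4 ε)
  b*b — 7 transitions (2 symbol, 5 ε)
  (b*b)+ — 10 transitions (2 symbol, 8 ε)
  (b*b)+|b — 15 transitions (3 symbol, 12 ε)
  ((b*b)+|b)+ — 18 transitions (3 symbol, 15 ε)
  ((b*b)+|b)+|b — 23 transitions (4 symbol, 19 ε)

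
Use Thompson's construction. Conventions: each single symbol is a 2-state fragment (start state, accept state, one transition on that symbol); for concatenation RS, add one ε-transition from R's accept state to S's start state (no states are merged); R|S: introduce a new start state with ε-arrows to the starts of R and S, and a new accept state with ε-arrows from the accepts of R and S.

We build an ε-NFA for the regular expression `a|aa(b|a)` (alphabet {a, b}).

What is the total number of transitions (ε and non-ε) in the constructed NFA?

Bottom-up over the parse tree:
Each of the 5 symbol leaves contributes 1 transition (1 symbol, 0 ε).
  b|a — 6 transitions (2 symbol, 4 ε)
  aa(b|a) — 10 transitions (4 symbol, 6 ε)
  a|aa(b|a) — 15 transitions (5 symbol, 10 ε)

15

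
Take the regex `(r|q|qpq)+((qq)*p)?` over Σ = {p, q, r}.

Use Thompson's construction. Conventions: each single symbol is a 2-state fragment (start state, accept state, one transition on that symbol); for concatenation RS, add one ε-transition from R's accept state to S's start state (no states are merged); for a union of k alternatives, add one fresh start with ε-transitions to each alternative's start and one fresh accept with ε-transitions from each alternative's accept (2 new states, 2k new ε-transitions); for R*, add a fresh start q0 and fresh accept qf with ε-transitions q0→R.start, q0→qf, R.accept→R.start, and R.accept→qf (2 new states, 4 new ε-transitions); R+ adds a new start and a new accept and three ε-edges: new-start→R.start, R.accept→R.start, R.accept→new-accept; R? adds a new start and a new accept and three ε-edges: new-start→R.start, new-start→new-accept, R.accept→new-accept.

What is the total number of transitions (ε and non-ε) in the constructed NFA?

29

Recursing over subexpressions:
Each of the 8 symbol leaves contributes 1 transition (1 symbol, 0 ε).
  qpq → 5 transitions (3 symbol, 2 ε)
  r|q|qpq → 13 transitions (5 symbol, 8 ε)
  (r|q|qpq)+ → 16 transitions (5 symbol, 11 ε)
  qq → 3 transitions (2 symbol, 1 ε)
  (qq)* → 7 transitions (2 symbol, 5 ε)
  (qq)*p → 9 transitions (3 symbol, 6 ε)
  ((qq)*p)? → 12 transitions (3 symbol, 9 ε)
  (r|q|qpq)+((qq)*p)? → 29 transitions (8 symbol, 21 ε)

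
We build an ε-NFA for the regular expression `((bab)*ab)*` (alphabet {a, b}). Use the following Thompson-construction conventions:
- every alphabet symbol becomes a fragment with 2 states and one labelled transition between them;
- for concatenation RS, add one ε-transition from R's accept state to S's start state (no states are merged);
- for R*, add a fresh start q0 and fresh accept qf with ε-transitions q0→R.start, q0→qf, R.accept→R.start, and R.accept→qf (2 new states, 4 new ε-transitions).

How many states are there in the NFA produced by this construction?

Building bottom-up:
Each of the 5 symbol leaves contributes a 2-state fragment.
  bab : 6 states
  (bab)* : 8 states
  (bab)*ab : 12 states
  ((bab)*ab)* : 14 states

14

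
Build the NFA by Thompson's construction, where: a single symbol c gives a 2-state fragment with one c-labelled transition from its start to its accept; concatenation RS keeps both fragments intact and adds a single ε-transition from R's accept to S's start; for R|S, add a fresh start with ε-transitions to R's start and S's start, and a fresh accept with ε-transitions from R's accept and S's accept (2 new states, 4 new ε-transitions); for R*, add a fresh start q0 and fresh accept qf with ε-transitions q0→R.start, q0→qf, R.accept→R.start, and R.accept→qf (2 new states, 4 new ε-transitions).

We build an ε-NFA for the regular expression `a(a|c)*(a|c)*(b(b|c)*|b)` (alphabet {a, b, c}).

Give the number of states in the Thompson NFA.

Per subexpression:
Each of the 9 symbol leaves contributes a 2-state fragment.
  a|c = 6 states
  (a|c)* = 8 states
  a|c = 6 states
  (a|c)* = 8 states
  b|c = 6 states
  (b|c)* = 8 states
  b(b|c)* = 10 states
  b(b|c)*|b = 14 states
  a(a|c)*(a|c)*(b(b|c)*|b) = 32 states

32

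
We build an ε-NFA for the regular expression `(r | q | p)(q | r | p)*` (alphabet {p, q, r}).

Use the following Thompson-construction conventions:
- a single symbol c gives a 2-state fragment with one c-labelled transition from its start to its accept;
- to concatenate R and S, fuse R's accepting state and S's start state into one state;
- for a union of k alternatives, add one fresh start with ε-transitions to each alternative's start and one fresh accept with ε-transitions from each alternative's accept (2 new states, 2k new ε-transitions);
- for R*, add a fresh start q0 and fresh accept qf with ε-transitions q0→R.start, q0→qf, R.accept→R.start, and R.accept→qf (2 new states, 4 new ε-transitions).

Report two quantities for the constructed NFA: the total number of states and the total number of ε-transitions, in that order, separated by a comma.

17, 16

Per subexpression:
Each of the 6 symbol leaves contributes 2 states and 0 ε-transitions.
  r | q | p — 8 states, 6 ε-transitions
  q | r | p — 8 states, 6 ε-transitions
  (q | r | p)* — 10 states, 10 ε-transitions
  (r | q | p)(q | r | p)* — 17 states, 16 ε-transitions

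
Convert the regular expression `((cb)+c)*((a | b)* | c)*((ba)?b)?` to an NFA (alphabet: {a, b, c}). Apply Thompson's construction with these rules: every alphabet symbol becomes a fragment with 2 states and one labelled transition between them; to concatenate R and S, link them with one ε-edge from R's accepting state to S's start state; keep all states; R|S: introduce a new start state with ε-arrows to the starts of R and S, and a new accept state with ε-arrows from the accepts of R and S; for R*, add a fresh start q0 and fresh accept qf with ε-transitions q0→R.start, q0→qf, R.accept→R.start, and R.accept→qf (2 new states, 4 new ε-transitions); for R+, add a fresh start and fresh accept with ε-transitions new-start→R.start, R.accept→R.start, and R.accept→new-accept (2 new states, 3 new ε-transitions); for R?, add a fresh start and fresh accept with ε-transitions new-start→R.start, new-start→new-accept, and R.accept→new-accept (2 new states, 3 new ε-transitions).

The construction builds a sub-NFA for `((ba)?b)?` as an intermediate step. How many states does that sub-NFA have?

10

Fragment for `((ba)?b)?`:
Each of the 3 symbol leaves contributes a 2-state fragment.
  ba — 4 states
  (ba)? — 6 states
  (ba)?b — 8 states
  ((ba)?b)? — 10 states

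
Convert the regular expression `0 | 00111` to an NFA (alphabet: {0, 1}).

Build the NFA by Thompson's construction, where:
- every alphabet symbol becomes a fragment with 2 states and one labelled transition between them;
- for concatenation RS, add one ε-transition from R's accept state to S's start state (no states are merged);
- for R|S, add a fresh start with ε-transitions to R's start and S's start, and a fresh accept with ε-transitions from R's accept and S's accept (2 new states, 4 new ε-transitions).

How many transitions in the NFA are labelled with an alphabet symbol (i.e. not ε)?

6

By structural recursion:
Each of the 6 symbol leaves contributes exactly 1 symbol transition.
  00111 = 5 symbol transitions
  0 | 00111 = 6 symbol transitions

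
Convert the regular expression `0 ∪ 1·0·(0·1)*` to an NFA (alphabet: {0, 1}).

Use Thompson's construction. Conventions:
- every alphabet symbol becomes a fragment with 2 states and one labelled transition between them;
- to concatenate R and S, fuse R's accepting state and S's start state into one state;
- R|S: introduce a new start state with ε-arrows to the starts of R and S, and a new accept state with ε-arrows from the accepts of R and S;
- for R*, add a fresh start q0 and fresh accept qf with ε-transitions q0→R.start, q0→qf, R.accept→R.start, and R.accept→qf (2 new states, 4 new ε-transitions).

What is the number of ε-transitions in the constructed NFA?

Building bottom-up:
Each of the 5 symbol leaves contributes 0 ε-transitions.
  0·1 : 0 ε-transitions
  (0·1)* : 4 ε-transitions
  1·0·(0·1)* : 4 ε-transitions
  0 ∪ 1·0·(0·1)* : 8 ε-transitions

8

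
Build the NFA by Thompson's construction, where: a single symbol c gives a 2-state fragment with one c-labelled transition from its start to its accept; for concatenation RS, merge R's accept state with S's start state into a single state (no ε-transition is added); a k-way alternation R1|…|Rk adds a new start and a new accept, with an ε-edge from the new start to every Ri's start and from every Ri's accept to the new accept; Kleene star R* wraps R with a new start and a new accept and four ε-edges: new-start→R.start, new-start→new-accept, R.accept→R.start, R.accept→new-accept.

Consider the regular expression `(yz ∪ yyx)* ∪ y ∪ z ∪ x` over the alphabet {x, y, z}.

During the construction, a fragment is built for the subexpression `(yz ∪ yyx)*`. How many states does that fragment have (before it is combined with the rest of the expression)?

Fragment for `(yz ∪ yyx)*`:
Each of the 5 symbol leaves contributes a 2-state fragment.
  yz : 3 states
  yyx : 4 states
  yz ∪ yyx : 9 states
  (yz ∪ yyx)* : 11 states

11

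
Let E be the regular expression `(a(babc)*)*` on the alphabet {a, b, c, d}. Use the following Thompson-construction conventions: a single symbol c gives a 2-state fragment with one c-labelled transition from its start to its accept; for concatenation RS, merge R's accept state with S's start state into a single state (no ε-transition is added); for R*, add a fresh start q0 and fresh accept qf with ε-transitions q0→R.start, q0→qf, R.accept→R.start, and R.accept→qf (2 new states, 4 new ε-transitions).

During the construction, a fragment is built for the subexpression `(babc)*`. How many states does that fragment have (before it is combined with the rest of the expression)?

7

Fragment for `(babc)*`:
Each of the 4 symbol leaves contributes a 2-state fragment.
  babc : 5 states
  (babc)* : 7 states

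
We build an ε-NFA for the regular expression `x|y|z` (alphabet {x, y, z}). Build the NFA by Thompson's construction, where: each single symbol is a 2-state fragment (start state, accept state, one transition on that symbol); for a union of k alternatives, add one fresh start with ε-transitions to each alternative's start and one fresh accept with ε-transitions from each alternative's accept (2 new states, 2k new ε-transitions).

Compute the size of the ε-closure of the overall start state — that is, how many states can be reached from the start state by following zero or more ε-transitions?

Work bottom-up. For each fragment F, track |ε-closure(F.start)| and whether F's accept lies in that closure (i.e. whether F accepts ε). A single-symbol fragment has closure size 1 and does not accept ε.
  x|y|z — new start ε-reaches every alternative's start; none of them accept ε, so the new accept is not reached: |closure| = 1 + 1 + 1 + 1 = 4

4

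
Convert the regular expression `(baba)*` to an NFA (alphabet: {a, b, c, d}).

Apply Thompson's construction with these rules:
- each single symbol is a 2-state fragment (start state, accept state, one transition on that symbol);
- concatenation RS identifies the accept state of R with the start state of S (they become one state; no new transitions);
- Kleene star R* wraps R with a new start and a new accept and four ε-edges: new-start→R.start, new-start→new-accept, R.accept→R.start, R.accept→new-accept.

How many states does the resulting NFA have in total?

7

By structural recursion:
Each of the 4 symbol leaves contributes a 2-state fragment.
  baba — 5 states
  (baba)* — 7 states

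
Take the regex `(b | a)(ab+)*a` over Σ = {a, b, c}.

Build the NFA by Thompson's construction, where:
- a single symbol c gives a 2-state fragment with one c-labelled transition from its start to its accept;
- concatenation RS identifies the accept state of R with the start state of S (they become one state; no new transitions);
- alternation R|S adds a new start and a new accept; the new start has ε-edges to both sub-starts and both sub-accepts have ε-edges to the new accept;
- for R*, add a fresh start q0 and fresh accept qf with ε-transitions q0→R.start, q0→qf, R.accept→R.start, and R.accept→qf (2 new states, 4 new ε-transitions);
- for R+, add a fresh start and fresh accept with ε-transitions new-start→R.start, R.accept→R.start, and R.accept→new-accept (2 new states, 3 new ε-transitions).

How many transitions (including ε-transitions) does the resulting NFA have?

16

By structural recursion:
Each of the 5 symbol leaves contributes 1 transition (1 symbol, 0 ε).
  b | a : 6 transitions (2 symbol, 4 ε)
  b+ : 4 transitions (1 symbol, 3 ε)
  ab+ : 5 transitions (2 symbol, 3 ε)
  (ab+)* : 9 transitions (2 symbol, 7 ε)
  (b | a)(ab+)*a : 16 transitions (5 symbol, 11 ε)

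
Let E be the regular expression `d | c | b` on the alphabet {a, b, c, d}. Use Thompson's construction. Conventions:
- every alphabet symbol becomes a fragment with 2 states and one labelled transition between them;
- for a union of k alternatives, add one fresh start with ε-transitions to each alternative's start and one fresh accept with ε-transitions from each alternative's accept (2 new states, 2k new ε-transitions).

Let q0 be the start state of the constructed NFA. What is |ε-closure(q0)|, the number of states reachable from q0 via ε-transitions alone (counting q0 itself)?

Compute the ε-closure size of each fragment's start state recursively; a symbol fragment's start has no outgoing ε-edge, so its closure is just itself (size 1).
  d | c | b : new start ε-reaches every alternative's start; none of them accept ε, so the new accept is not reached: |ε-closure| = 1 + 1 + 1 + 1 = 4

4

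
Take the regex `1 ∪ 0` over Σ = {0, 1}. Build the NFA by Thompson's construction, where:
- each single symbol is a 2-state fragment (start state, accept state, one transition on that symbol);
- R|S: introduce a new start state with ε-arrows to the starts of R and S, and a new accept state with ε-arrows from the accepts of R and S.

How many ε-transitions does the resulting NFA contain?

4

By structural recursion:
Each of the 2 symbol leaves contributes 0 ε-transitions.
  1 ∪ 0 : 4 ε-transitions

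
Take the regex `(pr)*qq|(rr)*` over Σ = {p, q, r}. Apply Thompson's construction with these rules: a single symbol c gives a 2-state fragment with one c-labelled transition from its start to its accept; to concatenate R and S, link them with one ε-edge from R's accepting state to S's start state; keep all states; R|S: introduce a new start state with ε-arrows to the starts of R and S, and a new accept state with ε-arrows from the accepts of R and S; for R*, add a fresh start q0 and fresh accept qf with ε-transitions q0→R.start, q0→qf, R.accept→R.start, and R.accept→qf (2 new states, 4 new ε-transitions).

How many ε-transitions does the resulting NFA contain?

16

Per subexpression:
Each of the 6 symbol leaves contributes 0 ε-transitions.
  pr — 1 ε-transition
  (pr)* — 5 ε-transitions
  (pr)*qq — 7 ε-transitions
  rr — 1 ε-transition
  (rr)* — 5 ε-transitions
  (pr)*qq|(rr)* — 16 ε-transitions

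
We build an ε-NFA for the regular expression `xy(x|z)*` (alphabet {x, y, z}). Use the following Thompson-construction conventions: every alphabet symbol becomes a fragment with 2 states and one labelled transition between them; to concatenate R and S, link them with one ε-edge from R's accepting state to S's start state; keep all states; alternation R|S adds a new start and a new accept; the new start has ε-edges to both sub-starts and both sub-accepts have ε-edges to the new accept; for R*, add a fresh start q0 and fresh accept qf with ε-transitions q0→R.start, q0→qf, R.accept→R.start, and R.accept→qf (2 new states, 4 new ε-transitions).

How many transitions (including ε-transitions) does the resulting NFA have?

14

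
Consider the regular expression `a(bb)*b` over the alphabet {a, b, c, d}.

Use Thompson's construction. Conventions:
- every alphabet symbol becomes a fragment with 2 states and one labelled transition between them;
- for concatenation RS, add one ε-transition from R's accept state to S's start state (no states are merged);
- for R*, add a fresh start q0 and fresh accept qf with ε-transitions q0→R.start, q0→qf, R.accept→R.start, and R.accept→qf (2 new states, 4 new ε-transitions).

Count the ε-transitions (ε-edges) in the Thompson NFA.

7

Recursing over subexpressions:
Each of the 4 symbol leaves contributes 0 ε-transitions.
  bb — 1 ε-transition
  (bb)* — 5 ε-transitions
  a(bb)*b — 7 ε-transitions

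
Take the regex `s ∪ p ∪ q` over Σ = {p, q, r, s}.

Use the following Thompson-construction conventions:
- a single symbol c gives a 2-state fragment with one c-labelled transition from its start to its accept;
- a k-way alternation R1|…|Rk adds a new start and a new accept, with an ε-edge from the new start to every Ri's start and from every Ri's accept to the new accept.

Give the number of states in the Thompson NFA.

8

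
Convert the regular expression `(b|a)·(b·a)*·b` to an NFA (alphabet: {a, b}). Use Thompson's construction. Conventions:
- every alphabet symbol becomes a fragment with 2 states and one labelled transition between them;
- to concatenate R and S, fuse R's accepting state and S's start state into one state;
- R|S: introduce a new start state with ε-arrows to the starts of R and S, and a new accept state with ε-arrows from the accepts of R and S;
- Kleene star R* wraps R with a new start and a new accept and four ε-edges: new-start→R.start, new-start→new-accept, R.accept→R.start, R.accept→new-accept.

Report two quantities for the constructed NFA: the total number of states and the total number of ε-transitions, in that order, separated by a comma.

Per subexpression:
Each of the 5 symbol leaves contributes 2 states and 0 ε-transitions.
  b|a : 6 states, 4 ε-transitions
  b·a : 3 states, 0 ε-transitions
  (b·a)* : 5 states, 4 ε-transitions
  (b|a)·(b·a)*·b : 11 states, 8 ε-transitions

11, 8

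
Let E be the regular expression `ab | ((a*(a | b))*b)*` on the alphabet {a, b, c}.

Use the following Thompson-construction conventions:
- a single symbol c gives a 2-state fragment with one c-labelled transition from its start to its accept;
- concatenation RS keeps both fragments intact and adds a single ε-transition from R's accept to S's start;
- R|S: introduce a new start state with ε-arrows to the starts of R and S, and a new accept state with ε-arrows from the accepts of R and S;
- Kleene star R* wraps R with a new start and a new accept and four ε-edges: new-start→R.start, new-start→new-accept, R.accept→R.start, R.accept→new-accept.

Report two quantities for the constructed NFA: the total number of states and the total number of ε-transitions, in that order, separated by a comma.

22, 23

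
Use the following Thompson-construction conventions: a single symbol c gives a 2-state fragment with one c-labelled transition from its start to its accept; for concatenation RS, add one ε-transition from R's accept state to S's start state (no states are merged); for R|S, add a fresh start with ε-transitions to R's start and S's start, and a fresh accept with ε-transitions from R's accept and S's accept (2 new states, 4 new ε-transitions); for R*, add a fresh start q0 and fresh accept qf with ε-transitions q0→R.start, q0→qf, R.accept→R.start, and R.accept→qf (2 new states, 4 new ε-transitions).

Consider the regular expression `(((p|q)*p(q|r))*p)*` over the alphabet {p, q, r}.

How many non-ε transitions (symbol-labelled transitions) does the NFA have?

6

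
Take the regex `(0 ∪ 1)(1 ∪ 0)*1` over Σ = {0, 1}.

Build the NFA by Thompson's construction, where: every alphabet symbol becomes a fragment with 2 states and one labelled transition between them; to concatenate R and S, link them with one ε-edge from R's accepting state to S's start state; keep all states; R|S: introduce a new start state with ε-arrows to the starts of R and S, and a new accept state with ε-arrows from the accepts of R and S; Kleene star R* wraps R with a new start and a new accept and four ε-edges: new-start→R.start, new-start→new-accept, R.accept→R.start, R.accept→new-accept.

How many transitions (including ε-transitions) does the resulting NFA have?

Building bottom-up:
Each of the 5 symbol leaves contributes 1 transition (1 symbol, 0 ε).
  0 ∪ 1 : 6 transitions (2 symbol, 4 ε)
  1 ∪ 0 : 6 transitions (2 symbol, 4 ε)
  (1 ∪ 0)* : 10 transitions (2 symbol, 8 ε)
  (0 ∪ 1)(1 ∪ 0)*1 : 19 transitions (5 symbol, 14 ε)

19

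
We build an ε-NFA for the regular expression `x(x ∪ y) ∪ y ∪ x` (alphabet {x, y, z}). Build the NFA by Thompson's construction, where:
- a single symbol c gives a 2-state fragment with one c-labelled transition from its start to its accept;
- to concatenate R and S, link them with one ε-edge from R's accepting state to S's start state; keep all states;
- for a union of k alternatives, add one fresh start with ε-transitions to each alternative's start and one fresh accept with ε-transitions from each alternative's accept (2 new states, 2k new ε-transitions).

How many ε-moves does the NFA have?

Recursing over subexpressions:
Each of the 5 symbol leaves contributes 0 ε-transitions.
  x ∪ y → 4 ε-transitions
  x(x ∪ y) → 5 ε-transitions
  x(x ∪ y) ∪ y ∪ x → 11 ε-transitions

11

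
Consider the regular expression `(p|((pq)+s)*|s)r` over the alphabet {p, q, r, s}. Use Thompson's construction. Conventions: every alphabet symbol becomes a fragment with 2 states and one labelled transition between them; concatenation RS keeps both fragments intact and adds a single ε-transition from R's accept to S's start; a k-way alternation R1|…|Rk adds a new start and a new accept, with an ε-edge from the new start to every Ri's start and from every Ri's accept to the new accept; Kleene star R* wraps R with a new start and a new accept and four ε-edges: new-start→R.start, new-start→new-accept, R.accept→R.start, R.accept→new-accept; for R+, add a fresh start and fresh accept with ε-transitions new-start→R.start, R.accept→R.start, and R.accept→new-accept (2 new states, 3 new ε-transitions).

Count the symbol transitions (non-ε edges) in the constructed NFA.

6

Per subexpression:
Each of the 6 symbol leaves contributes exactly 1 symbol transition.
  pq → 2 symbol transitions
  (pq)+ → 2 symbol transitions
  (pq)+s → 3 symbol transitions
  ((pq)+s)* → 3 symbol transitions
  p|((pq)+s)*|s → 5 symbol transitions
  (p|((pq)+s)*|s)r → 6 symbol transitions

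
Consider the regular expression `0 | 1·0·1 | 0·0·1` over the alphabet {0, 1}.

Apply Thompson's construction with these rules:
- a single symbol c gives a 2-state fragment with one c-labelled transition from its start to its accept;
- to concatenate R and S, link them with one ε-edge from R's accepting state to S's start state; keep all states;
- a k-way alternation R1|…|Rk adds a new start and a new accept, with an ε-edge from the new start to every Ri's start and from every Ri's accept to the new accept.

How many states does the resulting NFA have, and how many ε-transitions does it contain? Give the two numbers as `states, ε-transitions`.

Recursing over subexpressions:
Each of the 7 symbol leaves contributes 2 states and 0 ε-transitions.
  1·0·1 = 6 states, 2 ε-transitions
  0·0·1 = 6 states, 2 ε-transitions
  0 | 1·0·1 | 0·0·1 = 16 states, 10 ε-transitions

16, 10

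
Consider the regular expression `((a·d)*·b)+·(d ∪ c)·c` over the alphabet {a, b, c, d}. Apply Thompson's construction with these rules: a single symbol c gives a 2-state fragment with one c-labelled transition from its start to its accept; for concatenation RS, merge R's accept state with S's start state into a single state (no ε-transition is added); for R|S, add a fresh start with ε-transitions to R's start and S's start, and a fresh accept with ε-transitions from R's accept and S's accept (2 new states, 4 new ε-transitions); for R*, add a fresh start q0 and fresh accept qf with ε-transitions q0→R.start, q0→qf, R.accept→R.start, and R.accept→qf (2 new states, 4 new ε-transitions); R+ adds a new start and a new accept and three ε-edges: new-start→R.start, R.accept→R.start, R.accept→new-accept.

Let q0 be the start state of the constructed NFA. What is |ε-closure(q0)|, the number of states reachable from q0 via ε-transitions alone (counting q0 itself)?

Work bottom-up. For each fragment F, track |ε-closure(F.start)| and whether F's accept lies in that closure (i.e. whether F accepts ε). A single-symbol fragment has closure size 1 and does not accept ε.
  a·d : same as the first factor's closure: C = 1
  (a·d)* : C = 1 (new start) + 1 (body) + 1 (new accept) = 3
  (a·d)*·b : C = 3 + (1−1) = 3 (closure spills across the concat boundary because the left factor accepts ε)
  ((a·d)*·b)+ : new start ε-reaches only the body's start; the new accept needs a symbol first: C = 1 + 3 = 4
  d ∪ c : new start ε-reaches every alternative's start; none of them accept ε, so the new accept is not reached: C = 1 + 1 + 1 = 3
  ((a·d)*·b)+·(d ∪ c)·c : same as the first factor's closure: C = 4

4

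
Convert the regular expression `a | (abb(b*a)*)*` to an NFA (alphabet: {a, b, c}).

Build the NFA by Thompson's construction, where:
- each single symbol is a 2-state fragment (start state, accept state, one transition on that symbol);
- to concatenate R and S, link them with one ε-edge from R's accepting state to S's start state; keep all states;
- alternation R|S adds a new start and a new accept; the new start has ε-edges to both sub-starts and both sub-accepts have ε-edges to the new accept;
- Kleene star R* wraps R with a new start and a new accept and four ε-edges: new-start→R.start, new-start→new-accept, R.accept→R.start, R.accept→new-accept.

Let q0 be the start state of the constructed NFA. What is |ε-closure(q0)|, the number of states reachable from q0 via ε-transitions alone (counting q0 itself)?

6

Work bottom-up. For each fragment F, track |ε-closure(F.start)| and whether F's accept lies in that closure (i.e. whether F accepts ε). A single-symbol fragment has closure size 1 and does not accept ε.
  b* — new start has ε-edges to the inner start and to the new accept, so |ε-closure| = 2 + 1 = 3
  b*a — the left operand accepts ε, so the closure extends into the next operand (via the concat ε-link); |ε-closure| = 3 + 1 = 4
  (b*a)* — |ε-closure| = 1 (new start) + 4 (body) + 1 (new accept) = 6
  abb(b*a)* — same as the first factor's closure: |ε-closure| = 1
  (abb(b*a)*)* — |ε-closure| = 1 (new start) + 1 (body) + 1 (new accept) = 3
  a | (abb(b*a)*)* — new start ε-reaches every alternative's start; at least one alternative accepts ε, so the union's new accept is reached too: |ε-closure| = 1 + 1 + 3 + 1 = 6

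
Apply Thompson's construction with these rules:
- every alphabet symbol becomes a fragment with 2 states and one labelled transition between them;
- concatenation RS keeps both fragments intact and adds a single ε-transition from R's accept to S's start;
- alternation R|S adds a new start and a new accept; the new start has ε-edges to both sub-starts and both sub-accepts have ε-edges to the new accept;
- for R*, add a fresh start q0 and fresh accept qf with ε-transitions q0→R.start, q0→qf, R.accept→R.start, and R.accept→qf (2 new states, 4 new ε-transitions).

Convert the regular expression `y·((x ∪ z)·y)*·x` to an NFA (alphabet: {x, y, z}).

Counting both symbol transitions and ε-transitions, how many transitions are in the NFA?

16

Recursing over subexpressions:
Each of the 5 symbol leaves contributes 1 transition (1 symbol, 0 ε).
  x ∪ z = 6 transitions (2 symbol, 4 ε)
  (x ∪ z)·y = 8 transitions (3 symbol, 5 ε)
  ((x ∪ z)·y)* = 12 transitions (3 symbol, 9 ε)
  y·((x ∪ z)·y)*·x = 16 transitions (5 symbol, 11 ε)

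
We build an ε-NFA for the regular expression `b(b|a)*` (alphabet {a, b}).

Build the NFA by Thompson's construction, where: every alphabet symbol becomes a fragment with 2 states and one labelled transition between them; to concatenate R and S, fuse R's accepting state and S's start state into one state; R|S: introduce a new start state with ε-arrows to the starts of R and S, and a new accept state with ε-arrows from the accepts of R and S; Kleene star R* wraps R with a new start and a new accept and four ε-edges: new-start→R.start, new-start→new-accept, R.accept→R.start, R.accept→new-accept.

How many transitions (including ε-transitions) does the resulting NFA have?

Building bottom-up:
Each of the 3 symbol leaves contributes 1 transition (1 symbol, 0 ε).
  b|a — 6 transitions (2 symbol, 4 ε)
  (b|a)* — 10 transitions (2 symbol, 8 ε)
  b(b|a)* — 11 transitions (3 symbol, 8 ε)

11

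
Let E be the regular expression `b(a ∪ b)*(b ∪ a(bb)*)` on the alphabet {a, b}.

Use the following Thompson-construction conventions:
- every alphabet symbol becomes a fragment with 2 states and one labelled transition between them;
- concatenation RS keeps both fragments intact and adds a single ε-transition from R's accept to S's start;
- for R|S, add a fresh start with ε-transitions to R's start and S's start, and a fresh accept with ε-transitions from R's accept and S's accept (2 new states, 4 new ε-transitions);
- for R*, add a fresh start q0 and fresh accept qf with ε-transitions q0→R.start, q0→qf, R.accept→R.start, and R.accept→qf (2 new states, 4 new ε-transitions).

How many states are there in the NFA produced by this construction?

22

Building bottom-up:
Each of the 7 symbol leaves contributes a 2-state fragment.
  a ∪ b : 6 states
  (a ∪ b)* : 8 states
  bb : 4 states
  (bb)* : 6 states
  a(bb)* : 8 states
  b ∪ a(bb)* : 12 states
  b(a ∪ b)*(b ∪ a(bb)*) : 22 states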